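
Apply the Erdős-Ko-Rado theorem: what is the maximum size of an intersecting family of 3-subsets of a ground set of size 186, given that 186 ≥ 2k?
max |F| = C(185, 2) = 17020

The Erdős-Ko-Rado theorem states: for n ≥ 2k, an intersecting family of k-subsets of an n-element set has size at most C(n − 1, k − 1), with equality for 'star' families {A ⊆ [n] : |A| = k, i ∈ A} (fix an element i). For n = 186, k = 3: C(185, 2) = 17020.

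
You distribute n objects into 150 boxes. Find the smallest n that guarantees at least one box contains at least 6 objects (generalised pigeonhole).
n = (6 − 1)·150 + 1 = 751

By the generalised pigeonhole principle, to guarantee some box contains ≥ r objects we need more than (r − 1) · k objects total. Threshold: n = (r − 1) · k + 1. With r = 6 and k = 150: n = 5 · 150 + 1 = 750 + 1 = 751. For n = 750 = 5 · 150, we can put exactly 5 objects in every box, avoiding 6 in any single one — so 751 is tight.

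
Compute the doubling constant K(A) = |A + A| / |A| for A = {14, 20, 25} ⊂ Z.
K = |A + A| / |A| = 6/3 = 2

Enumerate A + A = {a + b : a, b ∈ A}. With |A| = 3, there are |A|^2 = 9 ordered sum pairs; collecting distinct values, A + A = {28, 34, 39, 40, 45, 50}, so |A + A| = 6. Thus K = 6/3 = 2. For comparison, the minimum possible |A + A| over all 3-element sets is 2·3 − 1 = 5 (so min K = 5/3), attained only by arithmetic progressions.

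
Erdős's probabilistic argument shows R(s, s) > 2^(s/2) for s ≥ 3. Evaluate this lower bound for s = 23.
2^(23/2) = 2896.3094; so R(23, 23) > 2896.3094

Colour each edge of K_n uniformly at random with red/blue. The expected number of monochromatic K_23 is C(n, 23) · 2 · 2^(−C(23,2)). If C(n, 23) · 2^(1 − C(23,2)) < 1, then with positive probability no monochromatic K_23 exists, so R(23, 23) > n. The standard estimate C(n, 23) ≤ n^23/23! shows this inequality holds whenever n ≤ 2^(23/2) (since 23! · 2^(C(23,2) − 1) > 2^(23^2/2) ≥ n^23). Hence R(23, 23) > 2^(23/2) = 2896.3094.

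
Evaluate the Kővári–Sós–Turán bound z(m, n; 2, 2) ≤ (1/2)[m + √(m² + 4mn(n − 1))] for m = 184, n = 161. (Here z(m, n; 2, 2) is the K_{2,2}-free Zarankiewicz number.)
z(184, 161; 2, 2) ≤ (1/2)[184 + √(184² + 4·184·161·160)] = (1/2)[184 + √18993216] = 2271.0603

Kővári–Sós–Turán: let r_1, ..., r_184 be the row sums and z = Σ r_i the total number of 1s. Each pair of columns can share at most one row with both entries 1 (else a 2×2 all-ones block appears), so Σ_i C(r_i, 2) ≤ C(161, 2) = 12880. By convexity Σ_i C(r_i, 2) ≥ 184·C(z/184, 2) = z(z − 184)/(2·184), giving z² − 184z − 184·161·160 ≤ 0 and hence z ≤ (1/2)[184 + √(33856 + 4·4739840)] = (1/2)[184 + √18993216] ≈ (1/2)(184 + 4358.1207) = 2271.0603.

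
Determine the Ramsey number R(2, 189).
R(2, 189) = 189

R(2, k) = k for all k ≥ 2: in a 2-colouring of K_k, either some edge is red (a red K_2) or all edges are blue (a blue K_k). And K_{188} coloured all-blue has no blue K_189, so R(2, 189) > 188. Hence R(2, 189) = 189.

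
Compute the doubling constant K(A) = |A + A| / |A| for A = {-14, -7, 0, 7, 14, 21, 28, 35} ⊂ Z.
K = |A + A| / |A| = 15/8

Enumerate A + A = {a + b : a, b ∈ A}. With |A| = 8, there are |A|^2 = 64 ordered sum pairs; collecting distinct values, A + A = {-28, -21, -14, -7, 0, 7, 14, 21, 28, 35, 42, 49, 56, 63, 70}, so |A + A| = 15. Thus K = 15/8. Here |A + A| = 2|A| − 1 = 15, the minimum possible — so K = 15/8 is minimal, which holds iff A is an arithmetic progression.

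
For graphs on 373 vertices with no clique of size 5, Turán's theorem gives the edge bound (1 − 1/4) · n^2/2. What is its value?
Turán density bound = (3/4) · 373^2/2 = 417387/8 ≈ 52173.375

Turán's theorem: ex(n, K_{r+1}) is achieved by the complete r-partite Turán graph T(n, r) with parts as balanced as possible, and is at most (1 − 1/r) · n^2/2. For r = 4, n = 373: the density bound is (3/4) · 139129/2 = 417387/8 ≈ 52173.375. The integer-valued extremum is e(T(373, 4)) = 52173, which is strictly less than the density bound 417387/8 since 4 ∤ 373 (the parts of T(373, 4) cannot all be equal).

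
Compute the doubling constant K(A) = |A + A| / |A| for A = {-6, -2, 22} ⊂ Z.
K = |A + A| / |A| = 6/3 = 2

Enumerate A + A = {a + b : a, b ∈ A}. With |A| = 3, there are |A|^2 = 9 ordered sum pairs; collecting distinct values, A + A = {-12, -8, -4, 16, 20, 44}, so |A + A| = 6. Thus K = 6/3 = 2. For comparison, the minimum possible |A + A| over all 3-element sets is 2·3 − 1 = 5 (so min K = 5/3), attained only by arithmetic progressions.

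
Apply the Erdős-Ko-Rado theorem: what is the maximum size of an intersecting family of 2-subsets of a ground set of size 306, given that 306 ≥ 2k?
max |F| = C(305, 1) = 305

The Erdős-Ko-Rado theorem states: for n ≥ 2k, an intersecting family of k-subsets of an n-element set has size at most C(n − 1, k − 1), with equality for 'star' families {A ⊆ [n] : |A| = k, i ∈ A} (fix an element i). For n = 306, k = 2: C(305, 1) = 305.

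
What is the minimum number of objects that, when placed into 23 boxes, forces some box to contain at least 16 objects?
n = (16 − 1)·23 + 1 = 346

By the generalised pigeonhole principle, to guarantee some box contains ≥ r objects we need more than (r − 1) · k objects total. Threshold: n = (r − 1) · k + 1. With r = 16 and k = 23: n = 15 · 23 + 1 = 345 + 1 = 346. For n = 345 = 15 · 23, we can put exactly 15 objects in every box, avoiding 16 in any single one — so 346 is tight.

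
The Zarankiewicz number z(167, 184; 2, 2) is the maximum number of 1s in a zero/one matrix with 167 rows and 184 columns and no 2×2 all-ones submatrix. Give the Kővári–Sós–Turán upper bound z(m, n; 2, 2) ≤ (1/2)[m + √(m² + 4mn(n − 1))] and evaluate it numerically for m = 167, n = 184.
z(167, 184; 2, 2) ≤ (1/2)[167 + √(167² + 4·167·184·183)] = (1/2)[167 + √22520785] = 2456.3035

Kővári–Sós–Turán: let r_1, ..., r_167 be the row sums and z = Σ r_i the total number of 1s. Each pair of columns can share at most one row with both entries 1 (else a 2×2 all-ones block appears), so Σ_i C(r_i, 2) ≤ C(184, 2) = 16836. By convexity Σ_i C(r_i, 2) ≥ 167·C(z/167, 2) = z(z − 167)/(2·167), giving z² − 167z − 167·184·183 ≤ 0 and hence z ≤ (1/2)[167 + √(27889 + 4·5623224)] = (1/2)[167 + √22520785] ≈ (1/2)(167 + 4745.6069) = 2456.3035.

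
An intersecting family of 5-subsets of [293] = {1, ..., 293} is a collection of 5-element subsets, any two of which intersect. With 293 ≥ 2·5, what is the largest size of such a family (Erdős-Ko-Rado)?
max |F| = C(292, 4) = 296729305

The Erdős-Ko-Rado theorem states: for n ≥ 2k, an intersecting family of k-subsets of an n-element set has size at most C(n − 1, k − 1), with equality for 'star' families {A ⊆ [n] : |A| = k, i ∈ A} (fix an element i). For n = 293, k = 5: C(292, 4) = 296729305.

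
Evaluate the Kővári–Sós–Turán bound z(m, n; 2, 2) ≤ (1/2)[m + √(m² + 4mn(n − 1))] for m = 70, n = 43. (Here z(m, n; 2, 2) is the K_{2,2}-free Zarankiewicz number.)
z(70, 43; 2, 2) ≤ (1/2)[70 + √(70² + 4·70·43·42)] = (1/2)[70 + √510580] = 392.2744

Kővári–Sós–Turán: let r_1, ..., r_70 be the row sums and z = Σ r_i the total number of 1s. Each pair of columns can share at most one row with both entries 1 (else a 2×2 all-ones block appears), so Σ_i C(r_i, 2) ≤ C(43, 2) = 903. By convexity Σ_i C(r_i, 2) ≥ 70·C(z/70, 2) = z(z − 70)/(2·70), giving z² − 70z − 70·43·42 ≤ 0 and hence z ≤ (1/2)[70 + √(4900 + 4·126420)] = (1/2)[70 + √510580] ≈ (1/2)(70 + 714.5488) = 392.2744.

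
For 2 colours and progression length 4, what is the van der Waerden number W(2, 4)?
W(2, 4) = 35

This is a classical value, W(2, 4) = 35, established by combining an explicit 2-colouring of {1, ..., 34} with no monochromatic 4-AP (giving the lower bound W(2, 4) > 34) and a finite case analysis / exhaustive computer search showing every 2-colouring of {1, ..., 35} has such an AP.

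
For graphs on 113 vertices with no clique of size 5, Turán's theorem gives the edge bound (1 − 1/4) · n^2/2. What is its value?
Turán density bound = (3/4) · 113^2/2 = 38307/8 ≈ 4788.375

Turán's theorem: ex(n, K_{r+1}) is achieved by the complete r-partite Turán graph T(n, r) with parts as balanced as possible, and is at most (1 − 1/r) · n^2/2. For r = 4, n = 113: the density bound is (3/4) · 12769/2 = 38307/8 ≈ 4788.375. The integer-valued extremum is e(T(113, 4)) = 4788, which is strictly less than the density bound 38307/8 since 4 ∤ 113 (the parts of T(113, 4) cannot all be equal).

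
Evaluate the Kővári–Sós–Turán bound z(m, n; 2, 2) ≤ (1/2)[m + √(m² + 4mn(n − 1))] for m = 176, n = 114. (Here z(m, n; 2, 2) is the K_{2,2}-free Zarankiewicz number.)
z(176, 114; 2, 2) ≤ (1/2)[176 + √(176² + 4·176·114·113)] = (1/2)[176 + √9099904] = 1596.3024

Kővári–Sós–Turán: let r_1, ..., r_176 be the row sums and z = Σ r_i the total number of 1s. Each pair of columns can share at most one row with both entries 1 (else a 2×2 all-ones block appears), so Σ_i C(r_i, 2) ≤ C(114, 2) = 6441. By convexity Σ_i C(r_i, 2) ≥ 176·C(z/176, 2) = z(z − 176)/(2·176), giving z² − 176z − 176·114·113 ≤ 0 and hence z ≤ (1/2)[176 + √(30976 + 4·2267232)] = (1/2)[176 + √9099904] ≈ (1/2)(176 + 3016.6047) = 1596.3024.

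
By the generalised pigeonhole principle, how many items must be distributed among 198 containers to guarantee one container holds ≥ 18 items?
n = (18 − 1)·198 + 1 = 3367

By the generalised pigeonhole principle, to guarantee some box contains ≥ r objects we need more than (r − 1) · k objects total. Threshold: n = (r − 1) · k + 1. With r = 18 and k = 198: n = 17 · 198 + 1 = 3366 + 1 = 3367. For n = 3366 = 17 · 198, we can put exactly 17 objects in every box, avoiding 18 in any single one — so 3367 is tight.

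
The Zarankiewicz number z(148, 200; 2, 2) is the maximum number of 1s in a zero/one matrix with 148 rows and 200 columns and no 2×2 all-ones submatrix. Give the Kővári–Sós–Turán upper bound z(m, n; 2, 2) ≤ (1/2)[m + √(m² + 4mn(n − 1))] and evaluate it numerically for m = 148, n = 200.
z(148, 200; 2, 2) ≤ (1/2)[148 + √(148² + 4·148·200·199)] = (1/2)[148 + √23583504] = 2502.1425

Kővári–Sós–Turán: let r_1, ..., r_148 be the row sums and z = Σ r_i the total number of 1s. Each pair of columns can share at most one row with both entries 1 (else a 2×2 all-ones block appears), so Σ_i C(r_i, 2) ≤ C(200, 2) = 19900. By convexity Σ_i C(r_i, 2) ≥ 148·C(z/148, 2) = z(z − 148)/(2·148), giving z² − 148z − 148·200·199 ≤ 0 and hence z ≤ (1/2)[148 + √(21904 + 4·5890400)] = (1/2)[148 + √23583504] ≈ (1/2)(148 + 4856.285) = 2502.1425.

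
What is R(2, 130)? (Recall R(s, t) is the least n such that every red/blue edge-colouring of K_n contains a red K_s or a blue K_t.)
R(2, 130) = 130

R(2, k) = k for all k ≥ 2: in a 2-colouring of K_k, either some edge is red (a red K_2) or all edges are blue (a blue K_k). And K_{129} coloured all-blue has no blue K_130, so R(2, 130) > 129. Hence R(2, 130) = 130.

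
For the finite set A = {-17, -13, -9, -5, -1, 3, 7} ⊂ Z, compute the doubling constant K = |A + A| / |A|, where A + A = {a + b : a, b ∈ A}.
K = |A + A| / |A| = 13/7

Enumerate A + A = {a + b : a, b ∈ A}. With |A| = 7, there are |A|^2 = 49 ordered sum pairs; collecting distinct values, A + A = {-34, -30, -26, -22, -18, -14, -10, -6, -2, 2, 6, 10, 14}, so |A + A| = 13. Thus K = 13/7. Here |A + A| = 2|A| − 1 = 13, the minimum possible — so K = 13/7 is minimal, which holds iff A is an arithmetic progression.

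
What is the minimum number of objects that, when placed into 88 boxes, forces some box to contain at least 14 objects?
n = (14 − 1)·88 + 1 = 1145

By the generalised pigeonhole principle, to guarantee some box contains ≥ r objects we need more than (r − 1) · k objects total. Threshold: n = (r − 1) · k + 1. With r = 14 and k = 88: n = 13 · 88 + 1 = 1144 + 1 = 1145. For n = 1144 = 13 · 88, we can put exactly 13 objects in every box, avoiding 14 in any single one — so 1145 is tight.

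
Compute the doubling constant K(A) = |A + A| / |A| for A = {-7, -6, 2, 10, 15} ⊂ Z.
K = |A + A| / |A| = 14/5

Enumerate A + A = {a + b : a, b ∈ A}. With |A| = 5, there are |A|^2 = 25 ordered sum pairs; collecting distinct values, A + A = {-14, -13, -12, -5, -4, 3, 4, 8, 9, 12, 17, 20, 25, 30}, so |A + A| = 14. Thus K = 14/5. For comparison, the minimum possible |A + A| over all 5-element sets is 2·5 − 1 = 9 (so min K = 9/5), attained only by arithmetic progressions.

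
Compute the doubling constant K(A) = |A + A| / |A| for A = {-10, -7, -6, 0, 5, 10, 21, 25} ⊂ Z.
K = |A + A| / |A| = 32/8 = 4

Enumerate A + A = {a + b : a, b ∈ A}. With |A| = 8, there are |A|^2 = 64 ordered sum pairs; collecting distinct values, A + A = {-20, -17, -16, -14, -13, -12, -10, -7, -6, -5, -2, -1, 0, 3, 4, 5, 10, 11, 14, 15, 18, 19, 20, 21, 25, 26, 30, 31, 35, 42, 46, 50}, so |A + A| = 32. Thus K = 32/8 = 4. For comparison, the minimum possible |A + A| over all 8-element sets is 2·8 − 1 = 15 (so min K = 15/8), attained only by arithmetic progressions.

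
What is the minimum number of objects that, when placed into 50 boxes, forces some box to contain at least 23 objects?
n = (23 − 1)·50 + 1 = 1101

By the generalised pigeonhole principle, to guarantee some box contains ≥ r objects we need more than (r − 1) · k objects total. Threshold: n = (r − 1) · k + 1. With r = 23 and k = 50: n = 22 · 50 + 1 = 1100 + 1 = 1101. For n = 1100 = 22 · 50, we can put exactly 22 objects in every box, avoiding 23 in any single one — so 1101 is tight.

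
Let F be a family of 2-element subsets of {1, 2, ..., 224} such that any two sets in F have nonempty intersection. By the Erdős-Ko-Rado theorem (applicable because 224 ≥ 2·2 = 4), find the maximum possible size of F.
max |F| = C(223, 1) = 223

The Erdős-Ko-Rado theorem states: for n ≥ 2k, an intersecting family of k-subsets of an n-element set has size at most C(n − 1, k − 1), with equality for 'star' families {A ⊆ [n] : |A| = k, i ∈ A} (fix an element i). For n = 224, k = 2: C(223, 1) = 223.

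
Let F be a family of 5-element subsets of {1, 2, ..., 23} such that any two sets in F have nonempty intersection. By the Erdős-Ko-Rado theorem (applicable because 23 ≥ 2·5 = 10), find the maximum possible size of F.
max |F| = C(22, 4) = 7315

Erdős-Ko-Rado (1961): when n ≥ 2k, max |F| = C(n−1, k−1). The bound is attained by the star {A : i ∈ A} for any fixed i ∈ [n]. Here C(23−1, 5−1) = C(22, 4) = 7315.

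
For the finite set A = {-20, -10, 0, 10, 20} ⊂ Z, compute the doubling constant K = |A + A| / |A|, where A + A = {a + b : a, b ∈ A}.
K = |A + A| / |A| = 9/5

Enumerate A + A = {a + b : a, b ∈ A}. With |A| = 5, there are |A|^2 = 25 ordered sum pairs; collecting distinct values, A + A = {-40, -30, -20, -10, 0, 10, 20, 30, 40}, so |A + A| = 9. Thus K = 9/5. Here |A + A| = 2|A| − 1 = 9, the minimum possible — so K = 9/5 is minimal, which holds iff A is an arithmetic progression.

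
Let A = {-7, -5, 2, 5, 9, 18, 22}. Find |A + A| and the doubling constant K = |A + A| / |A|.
K = |A + A| / |A| = 25/7

Enumerate A + A = {a + b : a, b ∈ A}. With |A| = 7, there are |A|^2 = 49 ordered sum pairs; collecting distinct values, A + A = {-14, -12, -10, -5, -3, -2, 0, 2, 4, 7, 10, 11, 13, 14, 15, 17, 18, 20, 23, 24, 27, 31, 36, 40, 44}, so |A + A| = 25. Thus K = 25/7. For comparison, the minimum possible |A + A| over all 7-element sets is 2·7 − 1 = 13 (so min K = 13/7), attained only by arithmetic progressions.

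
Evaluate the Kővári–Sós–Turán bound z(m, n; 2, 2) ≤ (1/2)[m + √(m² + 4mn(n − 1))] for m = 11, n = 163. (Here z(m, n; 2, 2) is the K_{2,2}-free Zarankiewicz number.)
z(11, 163; 2, 2) ≤ (1/2)[11 + √(11² + 4·11·163·162)] = (1/2)[11 + √1161985] = 544.477

Kővári–Sós–Turán: let r_1, ..., r_11 be the row sums and z = Σ r_i the total number of 1s. Each pair of columns can share at most one row with both entries 1 (else a 2×2 all-ones block appears), so Σ_i C(r_i, 2) ≤ C(163, 2) = 13203. By convexity Σ_i C(r_i, 2) ≥ 11·C(z/11, 2) = z(z − 11)/(2·11), giving z² − 11z − 11·163·162 ≤ 0 and hence z ≤ (1/2)[11 + √(121 + 4·290466)] = (1/2)[11 + √1161985] ≈ (1/2)(11 + 1077.9541) = 544.477.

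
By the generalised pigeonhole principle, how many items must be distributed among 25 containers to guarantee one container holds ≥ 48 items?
n = (48 − 1)·25 + 1 = 1176

By the generalised pigeonhole principle, to guarantee some box contains ≥ r objects we need more than (r − 1) · k objects total. Threshold: n = (r − 1) · k + 1. With r = 48 and k = 25: n = 47 · 25 + 1 = 1175 + 1 = 1176. For n = 1175 = 47 · 25, we can put exactly 47 objects in every box, avoiding 48 in any single one — so 1176 is tight.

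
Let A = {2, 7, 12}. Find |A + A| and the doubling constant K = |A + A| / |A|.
K = |A + A| / |A| = 5/3

Enumerate A + A = {a + b : a, b ∈ A}. With |A| = 3, there are |A|^2 = 9 ordered sum pairs; collecting distinct values, A + A = {4, 9, 14, 19, 24}, so |A + A| = 5. Thus K = 5/3. Here |A + A| = 2|A| − 1 = 5, the minimum possible — so K = 5/3 is minimal, which holds iff A is an arithmetic progression.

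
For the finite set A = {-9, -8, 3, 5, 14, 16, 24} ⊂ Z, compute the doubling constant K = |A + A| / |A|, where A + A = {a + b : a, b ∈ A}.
K = |A + A| / |A| = 25/7

Enumerate A + A = {a + b : a, b ∈ A}. With |A| = 7, there are |A|^2 = 49 ordered sum pairs; collecting distinct values, A + A = {-18, -17, -16, -6, -5, -4, -3, 5, 6, 7, 8, 10, 15, 16, 17, 19, 21, 27, 28, 29, 30, 32, 38, 40, 48}, so |A + A| = 25. Thus K = 25/7. For comparison, the minimum possible |A + A| over all 7-element sets is 2·7 − 1 = 13 (so min K = 13/7), attained only by arithmetic progressions.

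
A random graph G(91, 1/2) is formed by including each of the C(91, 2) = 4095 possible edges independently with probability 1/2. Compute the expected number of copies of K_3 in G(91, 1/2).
E[# K_3] = C(91, 3) · (1/2)^C(3, 2) = 121485 / 2^3 = 15185.625

For each 3-subset S of vertices (there are C(91, 3) = 121485 such S), let X_S = 1 if S induces a K_3 (all C(3, 2) = 3 edges present). Then P(X_S = 1) = (1/2)^3 = 1/8. By linearity of expectation, E[# K_3] = C(91, 3) · (1/2)^3 = 121485 / 8 = 15185.625.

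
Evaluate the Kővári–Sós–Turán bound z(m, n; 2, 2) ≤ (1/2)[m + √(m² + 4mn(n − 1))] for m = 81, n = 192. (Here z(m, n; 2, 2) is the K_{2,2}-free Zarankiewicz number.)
z(81, 192; 2, 2) ≤ (1/2)[81 + √(81² + 4·81·192·191)] = (1/2)[81 + √11888289] = 1764.4699

Kővári–Sós–Turán: let r_1, ..., r_81 be the row sums and z = Σ r_i the total number of 1s. Each pair of columns can share at most one row with both entries 1 (else a 2×2 all-ones block appears), so Σ_i C(r_i, 2) ≤ C(192, 2) = 18336. By convexity Σ_i C(r_i, 2) ≥ 81·C(z/81, 2) = z(z − 81)/(2·81), giving z² − 81z − 81·192·191 ≤ 0 and hence z ≤ (1/2)[81 + √(6561 + 4·2970432)] = (1/2)[81 + √11888289] ≈ (1/2)(81 + 3447.9398) = 1764.4699.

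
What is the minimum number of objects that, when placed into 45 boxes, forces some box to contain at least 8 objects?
n = (8 − 1)·45 + 1 = 316

By the generalised pigeonhole principle, to guarantee some box contains ≥ r objects we need more than (r − 1) · k objects total. Threshold: n = (r − 1) · k + 1. With r = 8 and k = 45: n = 7 · 45 + 1 = 315 + 1 = 316. For n = 315 = 7 · 45, we can put exactly 7 objects in every box, avoiding 8 in any single one — so 316 is tight.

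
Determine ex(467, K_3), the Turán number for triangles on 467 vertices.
ex(467, K_3) = ⌊467^2/4⌋ = 54522

Mantel (1907): a triangle-free graph on n vertices has at most ⌊n^2/4⌋ edges, with equality for the complete bipartite graph K_{⌊n/2⌋, ⌈n/2⌉}. For n = 467: ⌊467^2/4⌋ = ⌊218089/4⌋ = 54522. The extremal graph is K_{233, 234}, which has 233·234 = 54522 edges.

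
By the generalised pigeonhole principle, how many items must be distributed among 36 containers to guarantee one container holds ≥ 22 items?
n = (22 − 1)·36 + 1 = 757

By the generalised pigeonhole principle, to guarantee some box contains ≥ r objects we need more than (r − 1) · k objects total. Threshold: n = (r − 1) · k + 1. With r = 22 and k = 36: n = 21 · 36 + 1 = 756 + 1 = 757. For n = 756 = 21 · 36, we can put exactly 21 objects in every box, avoiding 22 in any single one — so 757 is tight.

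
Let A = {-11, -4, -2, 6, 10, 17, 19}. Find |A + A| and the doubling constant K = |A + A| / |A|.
K = |A + A| / |A| = 25/7

Enumerate A + A = {a + b : a, b ∈ A}. With |A| = 7, there are |A|^2 = 49 ordered sum pairs; collecting distinct values, A + A = {-22, -15, -13, -8, -6, -5, -4, -1, 2, 4, 6, 8, 12, 13, 15, 16, 17, 20, 23, 25, 27, 29, 34, 36, 38}, so |A + A| = 25. Thus K = 25/7. For comparison, the minimum possible |A + A| over all 7-element sets is 2·7 − 1 = 13 (so min K = 13/7), attained only by arithmetic progressions.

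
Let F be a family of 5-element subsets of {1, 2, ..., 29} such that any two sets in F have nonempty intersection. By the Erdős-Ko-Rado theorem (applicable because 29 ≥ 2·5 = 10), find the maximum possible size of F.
max |F| = C(28, 4) = 20475

Erdős-Ko-Rado (1961): when n ≥ 2k, max |F| = C(n−1, k−1). The bound is attained by the star {A : i ∈ A} for any fixed i ∈ [n]. Here C(29−1, 5−1) = C(28, 4) = 20475.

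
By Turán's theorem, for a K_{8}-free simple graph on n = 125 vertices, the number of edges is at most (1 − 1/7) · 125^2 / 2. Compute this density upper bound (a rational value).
Turán density bound = (6/7) · 125^2/2 = 46875/7 ≈ 6696.4286

Turán's theorem: ex(n, K_{r+1}) is achieved by the complete r-partite Turán graph T(n, r) with parts as balanced as possible, and is at most (1 − 1/r) · n^2/2. For r = 7, n = 125: the density bound is (6/7) · 15625/2 = 46875/7 ≈ 6696.4286. The integer-valued extremum is e(T(125, 7)) = 6696, which is strictly less than the density bound 46875/7 since 7 ∤ 125 (the parts of T(125, 7) cannot all be equal).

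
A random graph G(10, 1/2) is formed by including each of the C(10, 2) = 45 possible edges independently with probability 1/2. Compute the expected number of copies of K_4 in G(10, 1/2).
E[# K_4] = C(10, 4) · (1/2)^C(4, 2) = 210 / 2^6 = 105/32 = 3.28125

For each 4-subset S of vertices (there are C(10, 4) = 210 such S), let X_S = 1 if S induces a K_4 (all C(4, 2) = 6 edges present). Then P(X_S = 1) = (1/2)^6 = 1/64. By linearity of expectation, E[# K_4] = C(10, 4) · (1/2)^6 = 210 / 64 = 105/32 = 3.28125.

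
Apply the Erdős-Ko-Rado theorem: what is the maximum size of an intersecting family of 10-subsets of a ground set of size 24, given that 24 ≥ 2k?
max |F| = C(23, 9) = 817190

Erdős-Ko-Rado (1961): when n ≥ 2k, max |F| = C(n−1, k−1). The bound is attained by the star {A : i ∈ A} for any fixed i ∈ [n]. Here C(24−1, 10−1) = C(23, 9) = 817190.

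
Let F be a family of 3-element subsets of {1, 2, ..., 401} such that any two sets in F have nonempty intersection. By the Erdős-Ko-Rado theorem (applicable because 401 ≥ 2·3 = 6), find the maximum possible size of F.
max |F| = C(400, 2) = 79800

Erdős-Ko-Rado (1961): when n ≥ 2k, max |F| = C(n−1, k−1). The bound is attained by the star {A : i ∈ A} for any fixed i ∈ [n]. Here C(401−1, 3−1) = C(400, 2) = 79800.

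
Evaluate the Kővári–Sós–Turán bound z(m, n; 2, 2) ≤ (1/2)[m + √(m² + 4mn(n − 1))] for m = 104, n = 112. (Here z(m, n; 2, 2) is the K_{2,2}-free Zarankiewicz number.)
z(104, 112; 2, 2) ≤ (1/2)[104 + √(104² + 4·104·112·111)] = (1/2)[104 + √5182528] = 1190.2583

Kővári–Sós–Turán: let r_1, ..., r_104 be the row sums and z = Σ r_i the total number of 1s. Each pair of columns can share at most one row with both entries 1 (else a 2×2 all-ones block appears), so Σ_i C(r_i, 2) ≤ C(112, 2) = 6216. By convexity Σ_i C(r_i, 2) ≥ 104·C(z/104, 2) = z(z − 104)/(2·104), giving z² − 104z − 104·112·111 ≤ 0 and hence z ≤ (1/2)[104 + √(10816 + 4·1292928)] = (1/2)[104 + √5182528] ≈ (1/2)(104 + 2276.5166) = 1190.2583.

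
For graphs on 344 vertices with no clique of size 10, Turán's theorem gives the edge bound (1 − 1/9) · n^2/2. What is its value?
Turán density bound = (8/9) · 344^2/2 = 473344/9 ≈ 52593.7778

Turán's theorem: ex(n, K_{r+1}) is achieved by the complete r-partite Turán graph T(n, r) with parts as balanced as possible, and is at most (1 − 1/r) · n^2/2. For r = 9, n = 344: the density bound is (8/9) · 118336/2 = 473344/9 ≈ 52593.7778. The integer-valued extremum is e(T(344, 9)) = 52593, which is strictly less than the density bound 473344/9 since 9 ∤ 344 (the parts of T(344, 9) cannot all be equal).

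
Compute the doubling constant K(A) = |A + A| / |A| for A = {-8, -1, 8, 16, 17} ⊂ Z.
K = |A + A| / |A| = 14/5

Enumerate A + A = {a + b : a, b ∈ A}. With |A| = 5, there are |A|^2 = 25 ordered sum pairs; collecting distinct values, A + A = {-16, -9, -2, 0, 7, 8, 9, 15, 16, 24, 25, 32, 33, 34}, so |A + A| = 14. Thus K = 14/5. For comparison, the minimum possible |A + A| over all 5-element sets is 2·5 − 1 = 9 (so min K = 9/5), attained only by arithmetic progressions.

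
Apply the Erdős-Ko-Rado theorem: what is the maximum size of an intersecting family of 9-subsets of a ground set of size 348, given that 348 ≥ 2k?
max |F| = C(347, 8) = 4806357933264195

Erdős-Ko-Rado (1961): when n ≥ 2k, max |F| = C(n−1, k−1). The bound is attained by the star {A : i ∈ A} for any fixed i ∈ [n]. Here C(348−1, 9−1) = C(347, 8) = 4806357933264195.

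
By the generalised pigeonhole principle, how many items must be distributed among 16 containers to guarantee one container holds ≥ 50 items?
n = (50 − 1)·16 + 1 = 785

By the generalised pigeonhole principle, to guarantee some box contains ≥ r objects we need more than (r − 1) · k objects total. Threshold: n = (r − 1) · k + 1. With r = 50 and k = 16: n = 49 · 16 + 1 = 784 + 1 = 785. For n = 784 = 49 · 16, we can put exactly 49 objects in every box, avoiding 50 in any single one — so 785 is tight.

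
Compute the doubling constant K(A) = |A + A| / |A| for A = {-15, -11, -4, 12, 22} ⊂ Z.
K = |A + A| / |A| = 15/5 = 3

Enumerate A + A = {a + b : a, b ∈ A}. With |A| = 5, there are |A|^2 = 25 ordered sum pairs; collecting distinct values, A + A = {-30, -26, -22, -19, -15, -8, -3, 1, 7, 8, 11, 18, 24, 34, 44}, so |A + A| = 15. Thus K = 15/5 = 3. For comparison, the minimum possible |A + A| over all 5-element sets is 2·5 − 1 = 9 (so min K = 9/5), attained only by arithmetic progressions.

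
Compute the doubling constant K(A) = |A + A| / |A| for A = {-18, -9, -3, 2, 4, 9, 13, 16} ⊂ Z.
K = |A + A| / |A| = 31/8

Enumerate A + A = {a + b : a, b ∈ A}. With |A| = 8, there are |A|^2 = 64 ordered sum pairs; collecting distinct values, A + A = {-36, -27, -21, -18, -16, -14, -12, -9, -7, -6, -5, -2, -1, 0, 1, 4, 6, 7, 8, 10, 11, 13, 15, 17, 18, 20, 22, 25, 26, 29, 32}, so |A + A| = 31. Thus K = 31/8. For comparison, the minimum possible |A + A| over all 8-element sets is 2·8 − 1 = 15 (so min K = 15/8), attained only by arithmetic progressions.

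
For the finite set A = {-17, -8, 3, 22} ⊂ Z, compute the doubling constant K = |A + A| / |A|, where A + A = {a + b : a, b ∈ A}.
K = |A + A| / |A| = 10/4 = 5/2

Enumerate A + A = {a + b : a, b ∈ A}. With |A| = 4, there are |A|^2 = 16 ordered sum pairs; collecting distinct values, A + A = {-34, -25, -16, -14, -5, 5, 6, 14, 25, 44}, so |A + A| = 10. Thus K = 10/4 = 5/2. For comparison, the minimum possible |A + A| over all 4-element sets is 2·4 − 1 = 7 (so min K = 7/4), attained only by arithmetic progressions.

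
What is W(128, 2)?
W(128, 2) = 128 + 1 = 129

A 2-term AP is any pair of integers, so a monochromatic 2-AP exists iff some colour is used at least twice. With 128 colours, the colouring i ↦ i on {1, ..., 128} uses each colour once, avoiding any monochromatic pair, so W(128, 2) > 128. For {1, ..., 129}, pigeonhole forces two integers of the same colour, which form a monochromatic 2-AP. Hence W(128, 2) = 129.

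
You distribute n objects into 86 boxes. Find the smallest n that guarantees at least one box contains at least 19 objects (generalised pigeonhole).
n = (19 − 1)·86 + 1 = 1549

By the generalised pigeonhole principle, to guarantee some box contains ≥ r objects we need more than (r − 1) · k objects total. Threshold: n = (r − 1) · k + 1. With r = 19 and k = 86: n = 18 · 86 + 1 = 1548 + 1 = 1549. For n = 1548 = 18 · 86, we can put exactly 18 objects in every box, avoiding 19 in any single one — so 1549 is tight.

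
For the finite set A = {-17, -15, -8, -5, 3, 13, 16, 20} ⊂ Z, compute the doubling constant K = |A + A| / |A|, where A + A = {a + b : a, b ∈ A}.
K = |A + A| / |A| = 33/8

Enumerate A + A = {a + b : a, b ∈ A}. With |A| = 8, there are |A|^2 = 64 ordered sum pairs; collecting distinct values, A + A = {-34, -32, -30, -25, -23, -22, -20, -16, -14, -13, -12, -10, -5, -4, -2, -1, 1, 3, 5, 6, 8, 11, 12, 15, 16, 19, 23, 26, 29, 32, 33, 36, 40}, so |A + A| = 33. Thus K = 33/8. For comparison, the minimum possible |A + A| over all 8-element sets is 2·8 − 1 = 15 (so min K = 15/8), attained only by arithmetic progressions.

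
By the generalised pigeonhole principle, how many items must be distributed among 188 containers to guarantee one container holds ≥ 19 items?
n = (19 − 1)·188 + 1 = 3385

By the generalised pigeonhole principle, to guarantee some box contains ≥ r objects we need more than (r − 1) · k objects total. Threshold: n = (r − 1) · k + 1. With r = 19 and k = 188: n = 18 · 188 + 1 = 3384 + 1 = 3385. For n = 3384 = 18 · 188, we can put exactly 18 objects in every box, avoiding 19 in any single one — so 3385 is tight.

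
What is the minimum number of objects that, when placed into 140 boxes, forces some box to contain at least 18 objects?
n = (18 − 1)·140 + 1 = 2381

By the generalised pigeonhole principle, to guarantee some box contains ≥ r objects we need more than (r − 1) · k objects total. Threshold: n = (r − 1) · k + 1. With r = 18 and k = 140: n = 17 · 140 + 1 = 2380 + 1 = 2381. For n = 2380 = 17 · 140, we can put exactly 17 objects in every box, avoiding 18 in any single one — so 2381 is tight.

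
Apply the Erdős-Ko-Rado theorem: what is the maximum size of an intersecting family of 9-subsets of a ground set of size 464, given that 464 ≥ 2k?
max |F| = C(463, 8) = 49285640682439227

The Erdős-Ko-Rado theorem states: for n ≥ 2k, an intersecting family of k-subsets of an n-element set has size at most C(n − 1, k − 1), with equality for 'star' families {A ⊆ [n] : |A| = k, i ∈ A} (fix an element i). For n = 464, k = 9: C(463, 8) = 49285640682439227.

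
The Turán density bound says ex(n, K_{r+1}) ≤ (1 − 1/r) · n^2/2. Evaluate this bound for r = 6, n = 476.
Turán density bound = (5/6) · 476^2/2 = 283220/3 ≈ 94406.6667

Turán's theorem: ex(n, K_{r+1}) is achieved by the complete r-partite Turán graph T(n, r) with parts as balanced as possible, and is at most (1 − 1/r) · n^2/2. For r = 6, n = 476: the density bound is (5/6) · 226576/2 = 283220/3 ≈ 94406.6667. The integer-valued extremum is e(T(476, 6)) = 94406, which is strictly less than the density bound 283220/3 since 6 ∤ 476 (the parts of T(476, 6) cannot all be equal).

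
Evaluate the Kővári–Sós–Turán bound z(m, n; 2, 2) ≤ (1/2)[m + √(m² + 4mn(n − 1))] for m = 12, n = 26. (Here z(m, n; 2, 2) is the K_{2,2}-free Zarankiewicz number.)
z(12, 26; 2, 2) ≤ (1/2)[12 + √(12² + 4·12·26·25)] = (1/2)[12 + √31344] = 94.5212

Kővári–Sós–Turán: let r_1, ..., r_12 be the row sums and z = Σ r_i the total number of 1s. Each pair of columns can share at most one row with both entries 1 (else a 2×2 all-ones block appears), so Σ_i C(r_i, 2) ≤ C(26, 2) = 325. By convexity Σ_i C(r_i, 2) ≥ 12·C(z/12, 2) = z(z − 12)/(2·12), giving z² − 12z − 12·26·25 ≤ 0 and hence z ≤ (1/2)[12 + √(144 + 4·7800)] = (1/2)[12 + √31344] ≈ (1/2)(12 + 177.0424) = 94.5212.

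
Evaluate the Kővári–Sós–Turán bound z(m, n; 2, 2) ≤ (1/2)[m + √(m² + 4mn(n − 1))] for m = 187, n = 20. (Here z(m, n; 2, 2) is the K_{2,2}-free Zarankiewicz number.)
z(187, 20; 2, 2) ≤ (1/2)[187 + √(187² + 4·187·20·19)] = (1/2)[187 + √319209] = 375.9929

Kővári–Sós–Turán: let r_1, ..., r_187 be the row sums and z = Σ r_i the total number of 1s. Each pair of columns can share at most one row with both entries 1 (else a 2×2 all-ones block appears), so Σ_i C(r_i, 2) ≤ C(20, 2) = 190. By convexity Σ_i C(r_i, 2) ≥ 187·C(z/187, 2) = z(z − 187)/(2·187), giving z² − 187z − 187·20·19 ≤ 0 and hence z ≤ (1/2)[187 + √(34969 + 4·71060)] = (1/2)[187 + √319209] ≈ (1/2)(187 + 564.9858) = 375.9929.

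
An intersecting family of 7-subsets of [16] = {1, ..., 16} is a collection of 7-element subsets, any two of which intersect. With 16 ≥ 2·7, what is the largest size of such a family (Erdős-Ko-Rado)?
max |F| = C(15, 6) = 5005

Erdős-Ko-Rado (1961): when n ≥ 2k, max |F| = C(n−1, k−1). The bound is attained by the star {A : i ∈ A} for any fixed i ∈ [n]. Here C(16−1, 7−1) = C(15, 6) = 5005.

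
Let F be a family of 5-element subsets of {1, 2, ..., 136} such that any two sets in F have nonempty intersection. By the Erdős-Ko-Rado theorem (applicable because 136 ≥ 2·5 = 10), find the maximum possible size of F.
max |F| = C(135, 4) = 13232835

The Erdős-Ko-Rado theorem states: for n ≥ 2k, an intersecting family of k-subsets of an n-element set has size at most C(n − 1, k − 1), with equality for 'star' families {A ⊆ [n] : |A| = k, i ∈ A} (fix an element i). For n = 136, k = 5: C(135, 4) = 13232835.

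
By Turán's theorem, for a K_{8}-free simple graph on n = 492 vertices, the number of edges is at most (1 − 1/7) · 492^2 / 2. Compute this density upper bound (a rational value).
Turán density bound = (6/7) · 492^2/2 = 726192/7 ≈ 103741.7143

Turán's theorem: ex(n, K_{r+1}) is achieved by the complete r-partite Turán graph T(n, r) with parts as balanced as possible, and is at most (1 − 1/r) · n^2/2. For r = 7, n = 492: the density bound is (6/7) · 242064/2 = 726192/7 ≈ 103741.7143. The integer-valued extremum is e(T(492, 7)) = 103741, which is strictly less than the density bound 726192/7 since 7 ∤ 492 (the parts of T(492, 7) cannot all be equal).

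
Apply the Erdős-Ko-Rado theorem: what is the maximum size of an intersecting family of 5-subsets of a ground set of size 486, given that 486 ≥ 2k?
max |F| = C(485, 4) = 2277036685

The Erdős-Ko-Rado theorem states: for n ≥ 2k, an intersecting family of k-subsets of an n-element set has size at most C(n − 1, k − 1), with equality for 'star' families {A ⊆ [n] : |A| = k, i ∈ A} (fix an element i). For n = 486, k = 5: C(485, 4) = 2277036685.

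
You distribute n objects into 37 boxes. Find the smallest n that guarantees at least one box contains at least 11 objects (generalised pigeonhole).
n = (11 − 1)·37 + 1 = 371

By the generalised pigeonhole principle, to guarantee some box contains ≥ r objects we need more than (r − 1) · k objects total. Threshold: n = (r − 1) · k + 1. With r = 11 and k = 37: n = 10 · 37 + 1 = 370 + 1 = 371. For n = 370 = 10 · 37, we can put exactly 10 objects in every box, avoiding 11 in any single one — so 371 is tight.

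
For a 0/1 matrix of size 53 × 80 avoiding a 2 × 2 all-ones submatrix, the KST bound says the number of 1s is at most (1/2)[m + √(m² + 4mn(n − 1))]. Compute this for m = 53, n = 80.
z(53, 80; 2, 2) ≤ (1/2)[53 + √(53² + 4·53·80·79)] = (1/2)[53 + √1342649] = 605.8637

Kővári–Sós–Turán: let r_1, ..., r_53 be the row sums and z = Σ r_i the total number of 1s. Each pair of columns can share at most one row with both entries 1 (else a 2×2 all-ones block appears), so Σ_i C(r_i, 2) ≤ C(80, 2) = 3160. By convexity Σ_i C(r_i, 2) ≥ 53·C(z/53, 2) = z(z − 53)/(2·53), giving z² − 53z − 53·80·79 ≤ 0 and hence z ≤ (1/2)[53 + √(2809 + 4·334960)] = (1/2)[53 + √1342649] ≈ (1/2)(53 + 1158.7273) = 605.8637.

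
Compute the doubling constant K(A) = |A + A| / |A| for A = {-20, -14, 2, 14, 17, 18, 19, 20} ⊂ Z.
K = |A + A| / |A| = 30/8 = 15/4

Enumerate A + A = {a + b : a, b ∈ A}. With |A| = 8, there are |A|^2 = 64 ordered sum pairs; collecting distinct values, A + A = {-40, -34, -28, -18, -12, -6, -3, -2, -1, 0, 3, 4, 5, 6, 16, 19, 20, 21, 22, 28, 31, 32, 33, 34, 35, 36, 37, 38, 39, 40}, so |A + A| = 30. Thus K = 30/8 = 15/4. For comparison, the minimum possible |A + A| over all 8-element sets is 2·8 − 1 = 15 (so min K = 15/8), attained only by arithmetic progressions.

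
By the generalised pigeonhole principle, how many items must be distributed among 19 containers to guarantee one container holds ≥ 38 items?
n = (38 − 1)·19 + 1 = 704

By the generalised pigeonhole principle, to guarantee some box contains ≥ r objects we need more than (r − 1) · k objects total. Threshold: n = (r − 1) · k + 1. With r = 38 and k = 19: n = 37 · 19 + 1 = 703 + 1 = 704. For n = 703 = 37 · 19, we can put exactly 37 objects in every box, avoiding 38 in any single one — so 704 is tight.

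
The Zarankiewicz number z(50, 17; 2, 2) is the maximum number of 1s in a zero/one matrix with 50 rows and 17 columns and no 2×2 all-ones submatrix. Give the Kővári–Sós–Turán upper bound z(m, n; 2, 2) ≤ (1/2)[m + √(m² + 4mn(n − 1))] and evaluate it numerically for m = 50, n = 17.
z(50, 17; 2, 2) ≤ (1/2)[50 + √(50² + 4·50·17·16)] = (1/2)[50 + √56900] = 144.2686

Kővári–Sós–Turán: let r_1, ..., r_50 be the row sums and z = Σ r_i the total number of 1s. Each pair of columns can share at most one row with both entries 1 (else a 2×2 all-ones block appears), so Σ_i C(r_i, 2) ≤ C(17, 2) = 136. By convexity Σ_i C(r_i, 2) ≥ 50·C(z/50, 2) = z(z − 50)/(2·50), giving z² − 50z − 50·17·16 ≤ 0 and hence z ≤ (1/2)[50 + √(2500 + 4·13600)] = (1/2)[50 + √56900] ≈ (1/2)(50 + 238.5372) = 144.2686.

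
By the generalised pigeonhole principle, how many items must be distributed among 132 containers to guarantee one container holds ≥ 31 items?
n = (31 − 1)·132 + 1 = 3961

By the generalised pigeonhole principle, to guarantee some box contains ≥ r objects we need more than (r − 1) · k objects total. Threshold: n = (r − 1) · k + 1. With r = 31 and k = 132: n = 30 · 132 + 1 = 3960 + 1 = 3961. For n = 3960 = 30 · 132, we can put exactly 30 objects in every box, avoiding 31 in any single one — so 3961 is tight.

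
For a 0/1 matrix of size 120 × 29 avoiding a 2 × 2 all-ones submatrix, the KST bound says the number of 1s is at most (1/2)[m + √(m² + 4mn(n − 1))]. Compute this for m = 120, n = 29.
z(120, 29; 2, 2) ≤ (1/2)[120 + √(120² + 4·120·29·28)] = (1/2)[120 + √404160] = 377.8679

Kővári–Sós–Turán: let r_1, ..., r_120 be the row sums and z = Σ r_i the total number of 1s. Each pair of columns can share at most one row with both entries 1 (else a 2×2 all-ones block appears), so Σ_i C(r_i, 2) ≤ C(29, 2) = 406. By convexity Σ_i C(r_i, 2) ≥ 120·C(z/120, 2) = z(z − 120)/(2·120), giving z² − 120z − 120·29·28 ≤ 0 and hence z ≤ (1/2)[120 + √(14400 + 4·97440)] = (1/2)[120 + √404160] ≈ (1/2)(120 + 635.7358) = 377.8679.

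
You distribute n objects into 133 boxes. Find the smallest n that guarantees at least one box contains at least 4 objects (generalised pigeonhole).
n = (4 − 1)·133 + 1 = 400

By the generalised pigeonhole principle, to guarantee some box contains ≥ r objects we need more than (r − 1) · k objects total. Threshold: n = (r − 1) · k + 1. With r = 4 and k = 133: n = 3 · 133 + 1 = 399 + 1 = 400. For n = 399 = 3 · 133, we can put exactly 3 objects in every box, avoiding 4 in any single one — so 400 is tight.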